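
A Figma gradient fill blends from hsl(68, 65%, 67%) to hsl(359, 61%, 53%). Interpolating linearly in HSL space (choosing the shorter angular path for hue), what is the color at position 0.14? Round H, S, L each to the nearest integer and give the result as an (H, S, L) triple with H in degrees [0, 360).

Hue: 359 − 68 = 291°, but |291| > 180 so the shorter arc goes the other way: Δh = 291 − 360 = -69°.
H = 68 + 0.14 × (-69) = 58.34 → 58°
S = 65 + 0.14 × (61 − 65) = 64.44 → 64%
L = 67 + 0.14 × (53 − 67) = 65.04 → 65%

(58, 64, 65)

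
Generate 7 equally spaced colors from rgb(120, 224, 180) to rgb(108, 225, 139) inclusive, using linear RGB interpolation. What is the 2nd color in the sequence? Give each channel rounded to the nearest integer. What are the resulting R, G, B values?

With 7 swatches and endpoints inclusive, swatch 2 sits at t = (2 − 1)/(7 − 1) = 1/6 ≈ 0.1667.
R = 120 + 0.1667 × (108 − 120) = 118 → 118
G = 224 + 0.1667 × (225 − 224) = 224.167 → 224
B = 180 + 0.1667 × (139 − 180) = 173.165 → 173

(118, 224, 173)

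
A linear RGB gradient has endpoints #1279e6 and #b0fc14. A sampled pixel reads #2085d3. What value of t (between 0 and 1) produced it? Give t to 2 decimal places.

0.09

Invert the lerp on the B channel (largest span, 210): t = (211 − 230) / (20 − 230) = -19/-210 = 0.090476.
Check on R: (32 − 18)/(176 − 18) = 0.08861 ✓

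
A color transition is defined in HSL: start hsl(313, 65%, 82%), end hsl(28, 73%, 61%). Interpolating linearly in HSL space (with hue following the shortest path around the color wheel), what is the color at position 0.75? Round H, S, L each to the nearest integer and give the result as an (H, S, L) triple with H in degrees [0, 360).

Hue: 28 − 313 = -285°, but |-285| > 180 so the shorter arc goes the other way: Δh = -285 + 360 = 75°.
H = 313 + 0.75 × (75) = 369.25 → 369 → 369 mod 360 = 9°
S = 65 + 0.75 × (73 − 65) = 71 → 71%
L = 82 + 0.75 × (61 − 82) = 66.25 → 66%

(9, 71, 66)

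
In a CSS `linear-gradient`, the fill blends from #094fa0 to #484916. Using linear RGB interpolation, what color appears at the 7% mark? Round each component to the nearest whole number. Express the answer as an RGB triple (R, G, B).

#094fa0 → (9, 79, 160); #484916 → (72, 73, 22).
7% corresponds to t = 0.07.
R = 9 + 0.07 × (72 − 9) = 9 + 0.07 × 63 = 13.41 → 13
G = 79 + 0.07 × (73 − 79) = 79 + 0.07 × -6 = 78.58 → 79
B = 160 + 0.07 × (22 − 160) = 160 + 0.07 × -138 = 150.34 → 150

(13, 79, 150)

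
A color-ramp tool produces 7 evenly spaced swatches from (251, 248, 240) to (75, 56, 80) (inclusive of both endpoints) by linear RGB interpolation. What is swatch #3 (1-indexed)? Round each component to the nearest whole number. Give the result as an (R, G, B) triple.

With 7 swatches and endpoints inclusive, swatch 3 sits at t = (3 − 1)/(7 − 1) = 2/6 ≈ 0.3333.
R = 251 + 0.3333 × (75 − 251) = 192.339 → 192
G = 248 + 0.3333 × (56 − 248) = 184.006 → 184
B = 240 + 0.3333 × (80 − 240) = 186.672 → 187

(192, 184, 187)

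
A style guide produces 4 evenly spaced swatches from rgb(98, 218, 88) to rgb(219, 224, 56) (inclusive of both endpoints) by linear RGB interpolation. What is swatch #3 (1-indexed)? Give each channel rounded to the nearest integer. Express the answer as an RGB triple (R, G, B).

With 4 swatches and endpoints inclusive, swatch 3 sits at t = (3 − 1)/(4 − 1) = 2/3 ≈ 0.6667.
R = 98 + 0.6667 × (219 − 98) = 178.671 → 179
G = 218 + 0.6667 × (224 − 218) = 222 → 222
B = 88 + 0.6667 × (56 − 88) = 66.666 → 67

(179, 222, 67)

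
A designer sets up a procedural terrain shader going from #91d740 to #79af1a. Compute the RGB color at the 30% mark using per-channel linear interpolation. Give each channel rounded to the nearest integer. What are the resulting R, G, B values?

#91d740 → (145, 215, 64); #79af1a → (121, 175, 26).
30% corresponds to t = 0.3.
R = 145 + 0.3 × (121 − 145) = 145 + 0.3 × -24 = 137.8 → 138
G = 215 + 0.3 × (175 − 215) = 215 + 0.3 × -40 = 203 → 203
B = 64 + 0.3 × (26 − 64) = 64 + 0.3 × -38 = 52.6 → 53
So the blended color is (138, 203, 53), about #8acb35.

(138, 203, 53)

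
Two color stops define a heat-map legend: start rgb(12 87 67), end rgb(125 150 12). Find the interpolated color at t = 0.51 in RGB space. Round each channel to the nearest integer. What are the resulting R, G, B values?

(70, 119, 39)

R = 12 + 0.51 × (125 − 12) = 12 + 0.51 × 113 = 69.63 → 70
G = 87 + 0.51 × (150 − 87) = 87 + 0.51 × 63 = 119.13 → 119
B = 67 + 0.51 × (12 − 67) = 67 + 0.51 × -55 = 38.95 → 39
So the blended color is (70, 119, 39), about #467727.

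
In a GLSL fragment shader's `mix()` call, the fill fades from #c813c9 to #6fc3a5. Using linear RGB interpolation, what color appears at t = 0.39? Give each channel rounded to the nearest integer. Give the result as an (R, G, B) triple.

#c813c9 → (200, 19, 201); #6fc3a5 → (111, 195, 165).
R = 200 + 0.39 × (111 − 200) = 200 + 0.39 × -89 = 165.29 → 165
G = 19 + 0.39 × (195 − 19) = 19 + 0.39 × 176 = 87.64 → 88
B = 201 + 0.39 × (165 − 201) = 201 + 0.39 × -36 = 186.96 → 187
So the blended color is (165, 88, 187), about #a558bb.

(165, 88, 187)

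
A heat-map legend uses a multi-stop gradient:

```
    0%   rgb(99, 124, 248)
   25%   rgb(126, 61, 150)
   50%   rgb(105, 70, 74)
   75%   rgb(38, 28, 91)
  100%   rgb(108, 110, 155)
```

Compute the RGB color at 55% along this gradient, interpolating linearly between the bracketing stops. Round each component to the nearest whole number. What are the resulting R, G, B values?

55% lies between the 50% and 75% stops, so the local fraction is t = (55 − 50)/(75 − 50) = 5/25 ≈ 0.2.
R = 105 + 0.2 × (38 − 105) = 91.6 → 92
G = 70 + 0.2 × (28 − 70) = 61.6 → 62
B = 74 + 0.2 × (91 − 74) = 77.4 → 77

(92, 62, 77)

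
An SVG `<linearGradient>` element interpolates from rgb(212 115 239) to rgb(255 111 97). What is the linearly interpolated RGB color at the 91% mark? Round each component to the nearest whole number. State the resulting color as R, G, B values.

(251, 111, 110)

91% corresponds to t = 0.91.
R = 212 + 0.91 × (255 − 212) = 212 + 0.91 × 43 = 251.13 → 251
G = 115 + 0.91 × (111 − 115) = 115 + 0.91 × -4 = 111.36 → 111
B = 239 + 0.91 × (97 − 239) = 239 + 0.91 × -142 = 109.78 → 110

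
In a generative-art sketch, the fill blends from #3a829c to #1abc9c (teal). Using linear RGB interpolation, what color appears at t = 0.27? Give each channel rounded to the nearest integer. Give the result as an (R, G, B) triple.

(49, 146, 156)

#3a829c → (58, 130, 156); #1abc9c → (26, 188, 156).
R = 58 + 0.27 × (26 − 58) = 58 + 0.27 × -32 = 49.36 → 49
G = 130 + 0.27 × (188 − 130) = 130 + 0.27 × 58 = 145.66 → 146
B = 156 + 0.27 × (156 − 156) = 156 + 0.27 × 0 = 156 → 156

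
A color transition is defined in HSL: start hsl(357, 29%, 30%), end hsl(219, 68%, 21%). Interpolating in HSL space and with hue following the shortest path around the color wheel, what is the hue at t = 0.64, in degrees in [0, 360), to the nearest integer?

Hue arc: Δh = 219 − 357 = -138° (|Δh| ≤ 180, already the shorter path).
H = 357 + 0.64 × (-138) = 268.68 → 269°

269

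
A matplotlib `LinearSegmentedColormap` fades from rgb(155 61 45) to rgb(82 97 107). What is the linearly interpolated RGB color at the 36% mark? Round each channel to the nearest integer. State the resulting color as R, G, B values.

(129, 74, 67)

36% corresponds to t = 0.36.
R = 155 + 0.36 × (82 − 155) = 155 + 0.36 × -73 = 128.72 → 129
G = 61 + 0.36 × (97 − 61) = 61 + 0.36 × 36 = 73.96 → 74
B = 45 + 0.36 × (107 − 45) = 45 + 0.36 × 62 = 67.32 → 67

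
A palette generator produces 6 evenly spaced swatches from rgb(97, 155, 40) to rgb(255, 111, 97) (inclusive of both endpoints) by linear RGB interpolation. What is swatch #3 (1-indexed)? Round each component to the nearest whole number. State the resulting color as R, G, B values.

With 6 swatches and endpoints inclusive, swatch 3 sits at t = (3 − 1)/(6 − 1) = 2/5 ≈ 0.4.
R = 97 + 0.4 × (255 − 97) = 160.2 → 160
G = 155 + 0.4 × (111 − 155) = 137.4 → 137
B = 40 + 0.4 × (97 − 40) = 62.8 → 63

(160, 137, 63)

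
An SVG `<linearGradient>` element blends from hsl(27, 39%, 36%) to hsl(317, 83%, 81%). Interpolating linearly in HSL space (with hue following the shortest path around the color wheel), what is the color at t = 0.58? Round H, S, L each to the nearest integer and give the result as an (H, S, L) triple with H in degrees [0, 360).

Hue: 317 − 27 = 290°, but |290| > 180 so the shorter arc goes the other way: Δh = 290 − 360 = -70°.
H = 27 + 0.58 × (-70) = -13.6 → -14 → -14 mod 360 = 346°
S = 39 + 0.58 × (83 − 39) = 64.52 → 65%
L = 36 + 0.58 × (81 − 36) = 62.1 → 62%

(346, 65, 62)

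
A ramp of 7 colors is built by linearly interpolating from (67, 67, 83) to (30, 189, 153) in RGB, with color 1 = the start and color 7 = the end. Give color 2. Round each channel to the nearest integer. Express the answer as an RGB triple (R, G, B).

With 7 swatches and endpoints inclusive, swatch 2 sits at t = (2 − 1)/(7 − 1) = 1/6 ≈ 0.1667.
R = 67 + 0.1667 × (30 − 67) = 60.832 → 61
G = 67 + 0.1667 × (189 − 67) = 87.337 → 87
B = 83 + 0.1667 × (153 − 83) = 94.669 → 95

(61, 87, 95)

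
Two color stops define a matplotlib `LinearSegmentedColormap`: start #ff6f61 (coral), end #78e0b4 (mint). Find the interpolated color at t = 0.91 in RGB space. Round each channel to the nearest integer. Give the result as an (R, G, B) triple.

#ff6f61 → (255, 111, 97); #78e0b4 → (120, 224, 180).
R = 255 + 0.91 × (120 − 255) = 255 + 0.91 × -135 = 132.15 → 132
G = 111 + 0.91 × (224 − 111) = 111 + 0.91 × 113 = 213.83 → 214
B = 97 + 0.91 × (180 − 97) = 97 + 0.91 × 83 = 172.53 → 173
So the blended color is (132, 214, 173), about #84d6ad.

(132, 214, 173)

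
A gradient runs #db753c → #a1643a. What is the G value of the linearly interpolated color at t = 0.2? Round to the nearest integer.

G₁ = 117 (from #db753c), G₂ = 100 (from #a1643a).
G = 117 + 0.2 × (100 − 117) = 113.6 → 114

114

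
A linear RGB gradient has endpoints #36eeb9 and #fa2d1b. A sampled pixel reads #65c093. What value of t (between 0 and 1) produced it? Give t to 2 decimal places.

Invert the lerp on the R channel (largest span, 196): t = (101 − 54) / (250 − 54) = 47/196 = 0.2398.
Check on G: (192 − 238)/(45 − 238) = 0.2383 ✓

0.24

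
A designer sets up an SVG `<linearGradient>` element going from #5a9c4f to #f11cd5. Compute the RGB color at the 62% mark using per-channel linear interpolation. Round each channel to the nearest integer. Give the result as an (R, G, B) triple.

#5a9c4f → (90, 156, 79); #f11cd5 → (241, 28, 213).
62% corresponds to t = 0.62.
R = 90 + 0.62 × (241 − 90) = 90 + 0.62 × 151 = 183.62 → 184
G = 156 + 0.62 × (28 − 156) = 156 + 0.62 × -128 = 76.64 → 77
B = 79 + 0.62 × (213 − 79) = 79 + 0.62 × 134 = 162.08 → 162

(184, 77, 162)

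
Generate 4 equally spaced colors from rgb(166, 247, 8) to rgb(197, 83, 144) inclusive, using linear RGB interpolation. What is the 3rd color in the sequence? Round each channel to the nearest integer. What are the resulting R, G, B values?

(187, 138, 99)

With 4 swatches and endpoints inclusive, swatch 3 sits at t = (3 − 1)/(4 − 1) = 2/3 ≈ 0.6667.
R = 166 + 0.6667 × (197 − 166) = 186.668 → 187
G = 247 + 0.6667 × (83 − 247) = 137.661 → 138
B = 8 + 0.6667 × (144 − 8) = 98.671 → 99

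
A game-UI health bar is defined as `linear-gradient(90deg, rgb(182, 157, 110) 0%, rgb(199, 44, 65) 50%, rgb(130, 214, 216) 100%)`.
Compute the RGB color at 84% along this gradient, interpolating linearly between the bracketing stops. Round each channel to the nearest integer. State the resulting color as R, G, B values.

84% lies between the 50% and 100% stops, so the local fraction is t = (84 − 50)/(100 − 50) = 34/50 ≈ 0.68.
R = 199 + 0.68 × (130 − 199) = 152.08 → 152
G = 44 + 0.68 × (214 − 44) = 159.6 → 160
B = 65 + 0.68 × (216 − 65) = 167.68 → 168

(152, 160, 168)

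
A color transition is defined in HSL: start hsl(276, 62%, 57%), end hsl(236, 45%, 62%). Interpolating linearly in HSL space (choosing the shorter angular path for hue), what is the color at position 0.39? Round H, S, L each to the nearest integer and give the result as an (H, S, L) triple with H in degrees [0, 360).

Hue arc: Δh = 236 − 276 = -40° (|Δh| ≤ 180, already the shorter path).
H = 276 + 0.39 × (-40) = 260.4 → 260°
S = 62 + 0.39 × (45 − 62) = 55.37 → 55%
L = 57 + 0.39 × (62 − 57) = 58.95 → 59%

(260, 55, 59)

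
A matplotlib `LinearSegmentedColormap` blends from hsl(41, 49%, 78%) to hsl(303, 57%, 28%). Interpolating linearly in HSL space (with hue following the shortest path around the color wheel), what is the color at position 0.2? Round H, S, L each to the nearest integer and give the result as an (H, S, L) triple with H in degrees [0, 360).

Hue: 303 − 41 = 262°, but |262| > 180 so the shorter arc goes the other way: Δh = 262 − 360 = -98°.
H = 41 + 0.2 × (-98) = 21.4 → 21°
S = 49 + 0.2 × (57 − 49) = 50.6 → 51%
L = 78 + 0.2 × (28 − 78) = 68 → 68%

(21, 51, 68)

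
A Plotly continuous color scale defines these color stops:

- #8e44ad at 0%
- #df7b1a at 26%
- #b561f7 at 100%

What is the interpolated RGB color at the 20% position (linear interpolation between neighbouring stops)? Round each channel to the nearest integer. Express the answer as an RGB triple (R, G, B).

(204, 110, 60)

20% lies between the 0% and 26% stops, so the local fraction is t = (20 − 0)/(26 − 0) = 20/26 ≈ 0.7692.
#8e44ad → (142, 68, 173); #df7b1a → (223, 123, 26).
R = 142 + 0.7692 × (223 − 142) = 204.305 → 204
G = 68 + 0.7692 × (123 − 68) = 110.306 → 110
B = 173 + 0.7692 × (26 − 173) = 59.928 → 60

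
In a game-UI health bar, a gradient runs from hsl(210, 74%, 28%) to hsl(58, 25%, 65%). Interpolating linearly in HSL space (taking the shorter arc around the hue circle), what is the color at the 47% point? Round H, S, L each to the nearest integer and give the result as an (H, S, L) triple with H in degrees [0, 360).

(139, 51, 45)

Hue arc: Δh = 58 − 210 = -152° (|Δh| ≤ 180, already the shorter path).
H = 210 + 0.47 × (-152) = 138.56 → 139°
S = 74 + 0.47 × (25 − 74) = 50.97 → 51%
L = 28 + 0.47 × (65 − 28) = 45.39 → 45%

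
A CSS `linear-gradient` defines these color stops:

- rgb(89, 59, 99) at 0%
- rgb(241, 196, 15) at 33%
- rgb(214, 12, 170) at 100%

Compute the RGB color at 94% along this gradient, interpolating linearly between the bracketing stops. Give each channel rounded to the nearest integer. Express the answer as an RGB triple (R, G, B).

94% lies between the 33% and 100% stops, so the local fraction is t = (94 − 33)/(100 − 33) = 61/67 ≈ 0.9104.
R = 241 + 0.9104 × (214 − 241) = 216.419 → 216
G = 196 + 0.9104 × (12 − 196) = 28.486 → 28
B = 15 + 0.9104 × (170 − 15) = 156.112 → 156

(216, 28, 156)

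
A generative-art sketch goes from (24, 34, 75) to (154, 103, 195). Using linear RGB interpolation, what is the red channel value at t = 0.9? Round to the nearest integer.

R = 24 + 0.9 × (154 − 24) = 141 → 141

141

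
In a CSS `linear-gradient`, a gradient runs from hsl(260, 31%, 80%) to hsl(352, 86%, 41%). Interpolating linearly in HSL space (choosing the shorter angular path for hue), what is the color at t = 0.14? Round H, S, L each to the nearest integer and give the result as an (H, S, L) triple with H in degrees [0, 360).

Hue arc: Δh = 352 − 260 = 92° (|Δh| ≤ 180, already the shorter path).
H = 260 + 0.14 × (92) = 272.88 → 273°
S = 31 + 0.14 × (86 − 31) = 38.7 → 39%
L = 80 + 0.14 × (41 − 80) = 74.54 → 75%

(273, 39, 75)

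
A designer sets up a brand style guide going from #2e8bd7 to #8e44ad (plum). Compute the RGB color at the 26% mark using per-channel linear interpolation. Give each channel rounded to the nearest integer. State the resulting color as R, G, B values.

#2e8bd7 → (46, 139, 215); #8e44ad → (142, 68, 173).
26% corresponds to t = 0.26.
R = 46 + 0.26 × (142 − 46) = 46 + 0.26 × 96 = 70.96 → 71
G = 139 + 0.26 × (68 − 139) = 139 + 0.26 × -71 = 120.54 → 121
B = 215 + 0.26 × (173 − 215) = 215 + 0.26 × -42 = 204.08 → 204

(71, 121, 204)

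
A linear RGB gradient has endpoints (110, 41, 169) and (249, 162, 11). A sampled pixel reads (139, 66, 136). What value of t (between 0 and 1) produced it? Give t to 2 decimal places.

0.21

Invert the lerp on the B channel (largest span, 158): t = (136 − 169) / (11 − 169) = -33/-158 = 0.20886.
Check on R: (139 − 110)/(249 − 110) = 0.2086 ✓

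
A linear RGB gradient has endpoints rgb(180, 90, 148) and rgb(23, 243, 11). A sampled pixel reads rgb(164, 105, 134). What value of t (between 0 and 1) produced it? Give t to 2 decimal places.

0.10

Invert the lerp on the R channel (largest span, 157): t = (164 − 180) / (23 − 180) = -16/-157 = 0.10191.
Check on G: (105 − 90)/(243 − 90) = 0.09804 ✓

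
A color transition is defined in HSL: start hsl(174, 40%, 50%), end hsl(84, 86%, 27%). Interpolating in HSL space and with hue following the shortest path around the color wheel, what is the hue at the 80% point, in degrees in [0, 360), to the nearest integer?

102

Hue arc: Δh = 84 − 174 = -90° (|Δh| ≤ 180, already the shorter path).
H = 174 + 0.8 × (-90) = 102 → 102°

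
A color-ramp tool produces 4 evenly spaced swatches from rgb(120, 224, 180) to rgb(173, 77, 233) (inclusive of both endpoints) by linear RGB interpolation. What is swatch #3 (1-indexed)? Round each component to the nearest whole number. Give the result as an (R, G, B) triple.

(155, 126, 215)

With 4 swatches and endpoints inclusive, swatch 3 sits at t = (3 − 1)/(4 − 1) = 2/3 ≈ 0.6667.
R = 120 + 0.6667 × (173 − 120) = 155.335 → 155
G = 224 + 0.6667 × (77 − 224) = 125.995 → 126
B = 180 + 0.6667 × (233 − 180) = 215.335 → 215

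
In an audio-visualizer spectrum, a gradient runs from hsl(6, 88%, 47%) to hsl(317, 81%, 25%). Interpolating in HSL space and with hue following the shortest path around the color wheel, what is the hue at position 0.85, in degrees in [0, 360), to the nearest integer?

324

Hue: 317 − 6 = 311°, but |311| > 180 so the shorter arc goes the other way: Δh = 311 − 360 = -49°.
H = 6 + 0.85 × (-49) = -35.65 → -36 → -36 mod 360 = 324°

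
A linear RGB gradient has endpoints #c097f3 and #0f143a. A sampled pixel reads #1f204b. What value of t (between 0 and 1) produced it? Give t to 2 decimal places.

0.91

Invert the lerp on the B channel (largest span, 185): t = (75 − 243) / (58 − 243) = -168/-185 = 0.90811.
Check on R: (31 − 192)/(15 − 192) = 0.9096 ✓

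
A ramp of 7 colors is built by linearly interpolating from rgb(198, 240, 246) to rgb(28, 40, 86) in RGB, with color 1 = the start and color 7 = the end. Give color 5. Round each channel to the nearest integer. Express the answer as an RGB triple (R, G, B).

With 7 swatches and endpoints inclusive, swatch 5 sits at t = (5 − 1)/(7 − 1) = 4/6 ≈ 0.6667.
R = 198 + 0.6667 × (28 − 198) = 84.661 → 85
G = 240 + 0.6667 × (40 − 240) = 106.66 → 107
B = 246 + 0.6667 × (86 − 246) = 139.328 → 139

(85, 107, 139)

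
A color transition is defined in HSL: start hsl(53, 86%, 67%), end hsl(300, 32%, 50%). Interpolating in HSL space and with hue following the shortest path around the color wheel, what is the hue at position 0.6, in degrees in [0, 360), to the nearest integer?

Hue: 300 − 53 = 247°, but |247| > 180 so the shorter arc goes the other way: Δh = 247 − 360 = -113°.
H = 53 + 0.6 × (-113) = -14.8 → -15 → -15 mod 360 = 345°

345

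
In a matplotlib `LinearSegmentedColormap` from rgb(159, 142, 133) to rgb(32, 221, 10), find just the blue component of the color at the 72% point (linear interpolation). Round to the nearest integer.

B = 133 + 0.72 × (10 − 133) = 44.44 → 44

44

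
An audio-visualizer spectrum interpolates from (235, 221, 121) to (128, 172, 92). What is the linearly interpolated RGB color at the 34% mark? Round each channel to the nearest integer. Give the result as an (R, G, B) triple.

34% corresponds to t = 0.34.
R = 235 + 0.34 × (128 − 235) = 235 + 0.34 × -107 = 198.62 → 199
G = 221 + 0.34 × (172 − 221) = 221 + 0.34 × -49 = 204.34 → 204
B = 121 + 0.34 × (92 − 121) = 121 + 0.34 × -29 = 111.14 → 111

(199, 204, 111)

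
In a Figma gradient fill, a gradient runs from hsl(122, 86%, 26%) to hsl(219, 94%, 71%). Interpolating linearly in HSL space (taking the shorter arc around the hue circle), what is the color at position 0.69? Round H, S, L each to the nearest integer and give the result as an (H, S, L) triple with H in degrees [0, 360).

Hue arc: Δh = 219 − 122 = 97° (|Δh| ≤ 180, already the shorter path).
H = 122 + 0.69 × (97) = 188.93 → 189°
S = 86 + 0.69 × (94 − 86) = 91.52 → 92%
L = 26 + 0.69 × (71 − 26) = 57.05 → 57%

(189, 92, 57)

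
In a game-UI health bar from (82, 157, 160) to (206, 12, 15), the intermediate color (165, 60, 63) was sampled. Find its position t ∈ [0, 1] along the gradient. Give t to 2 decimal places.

0.67

Invert the lerp on the G channel (largest span, 145): t = (60 − 157) / (12 − 157) = -97/-145 = 0.66897.
Check on R: (165 − 82)/(206 − 82) = 0.6694 ✓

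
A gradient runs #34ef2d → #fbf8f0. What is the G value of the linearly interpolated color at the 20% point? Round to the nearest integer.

G₁ = 239 (from #34ef2d), G₂ = 248 (from #fbf8f0).
G = 239 + 0.2 × (248 − 239) = 240.8 → 241

241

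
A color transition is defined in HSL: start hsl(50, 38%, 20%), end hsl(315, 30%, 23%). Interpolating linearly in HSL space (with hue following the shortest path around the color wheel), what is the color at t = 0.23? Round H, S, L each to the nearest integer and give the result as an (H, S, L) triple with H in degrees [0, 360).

Hue: 315 − 50 = 265°, but |265| > 180 so the shorter arc goes the other way: Δh = 265 − 360 = -95°.
H = 50 + 0.23 × (-95) = 28.15 → 28°
S = 38 + 0.23 × (30 − 38) = 36.16 → 36%
L = 20 + 0.23 × (23 − 20) = 20.69 → 21%

(28, 36, 21)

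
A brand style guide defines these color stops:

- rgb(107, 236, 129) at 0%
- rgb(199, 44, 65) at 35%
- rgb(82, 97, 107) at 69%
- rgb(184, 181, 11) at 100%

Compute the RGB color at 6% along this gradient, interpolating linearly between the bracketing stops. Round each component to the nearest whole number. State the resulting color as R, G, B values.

6% lies between the 0% and 35% stops, so the local fraction is t = (6 − 0)/(35 − 0) = 6/35 ≈ 0.1714.
R = 107 + 0.1714 × (199 − 107) = 122.769 → 123
G = 236 + 0.1714 × (44 − 236) = 203.091 → 203
B = 129 + 0.1714 × (65 − 129) = 118.03 → 118

(123, 203, 118)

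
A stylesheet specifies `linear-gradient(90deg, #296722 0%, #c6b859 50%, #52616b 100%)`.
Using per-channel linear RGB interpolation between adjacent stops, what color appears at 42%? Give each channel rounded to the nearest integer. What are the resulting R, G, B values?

42% lies between the 0% and 50% stops, so the local fraction is t = (42 − 0)/(50 − 0) = 42/50 ≈ 0.84.
#296722 → (41, 103, 34); #c6b859 → (198, 184, 89).
R = 41 + 0.84 × (198 − 41) = 172.88 → 173
G = 103 + 0.84 × (184 − 103) = 171.04 → 171
B = 34 + 0.84 × (89 − 34) = 80.2 → 80

(173, 171, 80)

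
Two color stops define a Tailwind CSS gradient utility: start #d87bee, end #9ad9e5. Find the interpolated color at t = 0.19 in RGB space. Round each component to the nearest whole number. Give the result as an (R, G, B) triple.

#d87bee → (216, 123, 238); #9ad9e5 → (154, 217, 229).
R = 216 + 0.19 × (154 − 216) = 216 + 0.19 × -62 = 204.22 → 204
G = 123 + 0.19 × (217 − 123) = 123 + 0.19 × 94 = 140.86 → 141
B = 238 + 0.19 × (229 − 238) = 238 + 0.19 × -9 = 236.29 → 236

(204, 141, 236)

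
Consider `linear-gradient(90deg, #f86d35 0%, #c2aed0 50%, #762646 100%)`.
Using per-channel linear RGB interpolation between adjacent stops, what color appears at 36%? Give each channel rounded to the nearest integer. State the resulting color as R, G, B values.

(209, 156, 165)

36% lies between the 0% and 50% stops, so the local fraction is t = (36 − 0)/(50 − 0) = 36/50 ≈ 0.72.
#f86d35 → (248, 109, 53); #c2aed0 → (194, 174, 208).
R = 248 + 0.72 × (194 − 248) = 209.12 → 209
G = 109 + 0.72 × (174 − 109) = 155.8 → 156
B = 53 + 0.72 × (208 − 53) = 164.6 → 165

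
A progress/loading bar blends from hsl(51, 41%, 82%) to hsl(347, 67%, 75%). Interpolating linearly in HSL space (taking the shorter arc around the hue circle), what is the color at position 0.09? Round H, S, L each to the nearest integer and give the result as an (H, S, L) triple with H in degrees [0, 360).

Hue: 347 − 51 = 296°, but |296| > 180 so the shorter arc goes the other way: Δh = 296 − 360 = -64°.
H = 51 + 0.09 × (-64) = 45.24 → 45°
S = 41 + 0.09 × (67 − 41) = 43.34 → 43%
L = 82 + 0.09 × (75 − 82) = 81.37 → 81%

(45, 43, 81)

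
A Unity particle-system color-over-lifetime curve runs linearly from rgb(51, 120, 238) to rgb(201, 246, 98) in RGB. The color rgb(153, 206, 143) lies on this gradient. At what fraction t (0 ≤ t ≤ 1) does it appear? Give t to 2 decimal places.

0.68

Invert the lerp on the R channel (largest span, 150): t = (153 − 51) / (201 − 51) = 102/150 = 0.68.
Check on G: (206 − 120)/(246 − 120) = 0.6825 ✓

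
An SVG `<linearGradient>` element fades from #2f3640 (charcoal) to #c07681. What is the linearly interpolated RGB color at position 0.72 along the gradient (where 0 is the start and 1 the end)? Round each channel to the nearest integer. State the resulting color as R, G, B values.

#2f3640 → (47, 54, 64); #c07681 → (192, 118, 129).
R = 47 + 0.72 × (192 − 47) = 47 + 0.72 × 145 = 151.4 → 151
G = 54 + 0.72 × (118 − 54) = 54 + 0.72 × 64 = 100.08 → 100
B = 64 + 0.72 × (129 − 64) = 64 + 0.72 × 65 = 110.8 → 111

(151, 100, 111)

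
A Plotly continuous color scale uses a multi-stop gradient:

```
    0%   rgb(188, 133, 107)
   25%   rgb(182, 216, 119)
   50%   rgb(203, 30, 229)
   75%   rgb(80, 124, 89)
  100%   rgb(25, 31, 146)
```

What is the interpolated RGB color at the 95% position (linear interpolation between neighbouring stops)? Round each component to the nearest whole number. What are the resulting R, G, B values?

(36, 50, 135)

95% lies between the 75% and 100% stops, so the local fraction is t = (95 − 75)/(100 − 75) = 20/25 ≈ 0.8.
R = 80 + 0.8 × (25 − 80) = 36 → 36
G = 124 + 0.8 × (31 − 124) = 49.6 → 50
B = 89 + 0.8 × (146 − 89) = 134.6 → 135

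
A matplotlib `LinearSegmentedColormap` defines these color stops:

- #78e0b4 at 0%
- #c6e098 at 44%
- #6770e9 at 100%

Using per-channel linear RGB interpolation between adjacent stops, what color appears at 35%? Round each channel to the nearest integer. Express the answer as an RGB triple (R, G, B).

35% lies between the 0% and 44% stops, so the local fraction is t = (35 − 0)/(44 − 0) = 35/44 ≈ 0.7955.
#78e0b4 → (120, 224, 180); #c6e098 → (198, 224, 152).
R = 120 + 0.7955 × (198 − 120) = 182.049 → 182
G = 224 + 0.7955 × (224 − 224) = 224 → 224
B = 180 + 0.7955 × (152 − 180) = 157.726 → 158

(182, 224, 158)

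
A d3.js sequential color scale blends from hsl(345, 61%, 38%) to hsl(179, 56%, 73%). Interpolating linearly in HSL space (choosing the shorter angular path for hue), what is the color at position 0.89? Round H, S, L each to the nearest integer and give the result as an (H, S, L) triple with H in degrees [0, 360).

(197, 57, 69)

Hue arc: Δh = 179 − 345 = -166° (|Δh| ≤ 180, already the shorter path).
H = 345 + 0.89 × (-166) = 197.26 → 197°
S = 61 + 0.89 × (56 − 61) = 56.55 → 57%
L = 38 + 0.89 × (73 − 38) = 69.15 → 69%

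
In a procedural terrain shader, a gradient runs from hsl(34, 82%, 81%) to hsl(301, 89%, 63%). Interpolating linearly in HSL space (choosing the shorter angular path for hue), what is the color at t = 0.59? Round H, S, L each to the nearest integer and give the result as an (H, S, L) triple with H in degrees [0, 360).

Hue: 301 − 34 = 267°, but |267| > 180 so the shorter arc goes the other way: Δh = 267 − 360 = -93°.
H = 34 + 0.59 × (-93) = -20.87 → -21 → -21 mod 360 = 339°
S = 82 + 0.59 × (89 − 82) = 86.13 → 86%
L = 81 + 0.59 × (63 − 81) = 70.38 → 70%

(339, 86, 70)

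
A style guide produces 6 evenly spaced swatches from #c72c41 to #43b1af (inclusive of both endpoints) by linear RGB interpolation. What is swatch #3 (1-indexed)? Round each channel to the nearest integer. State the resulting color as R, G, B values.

(146, 97, 109)

With 6 swatches and endpoints inclusive, swatch 3 sits at t = (3 − 1)/(6 − 1) = 2/5 ≈ 0.4.
#c72c41 → (199, 44, 65); #43b1af → (67, 177, 175).
R = 199 + 0.4 × (67 − 199) = 146.2 → 146
G = 44 + 0.4 × (177 − 44) = 97.2 → 97
B = 65 + 0.4 × (175 − 65) = 109 → 109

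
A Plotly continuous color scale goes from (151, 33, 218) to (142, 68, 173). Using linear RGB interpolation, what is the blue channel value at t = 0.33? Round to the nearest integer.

B = 218 + 0.33 × (173 − 218) = 203.15 → 203

203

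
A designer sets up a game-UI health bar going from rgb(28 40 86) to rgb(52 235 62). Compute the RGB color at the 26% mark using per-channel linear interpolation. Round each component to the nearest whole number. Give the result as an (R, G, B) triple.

(34, 91, 80)

26% corresponds to t = 0.26.
R = 28 + 0.26 × (52 − 28) = 28 + 0.26 × 24 = 34.24 → 34
G = 40 + 0.26 × (235 − 40) = 40 + 0.26 × 195 = 90.7 → 91
B = 86 + 0.26 × (62 − 86) = 86 + 0.26 × -24 = 79.76 → 80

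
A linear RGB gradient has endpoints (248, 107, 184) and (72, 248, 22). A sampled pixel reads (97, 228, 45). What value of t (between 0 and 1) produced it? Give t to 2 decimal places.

0.86

Invert the lerp on the R channel (largest span, 176): t = (97 − 248) / (72 − 248) = -151/-176 = 0.85795.
Check on G: (228 − 107)/(248 − 107) = 0.8582 ✓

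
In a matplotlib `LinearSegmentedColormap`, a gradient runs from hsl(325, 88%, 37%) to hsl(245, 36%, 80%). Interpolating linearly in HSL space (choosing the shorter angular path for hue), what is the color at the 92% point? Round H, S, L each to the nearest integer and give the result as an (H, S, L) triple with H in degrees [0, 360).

Hue arc: Δh = 245 − 325 = -80° (|Δh| ≤ 180, already the shorter path).
H = 325 + 0.92 × (-80) = 251.4 → 251°
S = 88 + 0.92 × (36 − 88) = 40.16 → 40%
L = 37 + 0.92 × (80 − 37) = 76.56 → 77%

(251, 40, 77)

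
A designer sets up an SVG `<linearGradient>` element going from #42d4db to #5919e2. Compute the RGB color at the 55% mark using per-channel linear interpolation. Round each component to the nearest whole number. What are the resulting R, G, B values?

(79, 109, 223)

#42d4db → (66, 212, 219); #5919e2 → (89, 25, 226).
55% corresponds to t = 0.55.
R = 66 + 0.55 × (89 − 66) = 66 + 0.55 × 23 = 78.65 → 79
G = 212 + 0.55 × (25 − 212) = 212 + 0.55 × -187 = 109.15 → 109
B = 219 + 0.55 × (226 − 219) = 219 + 0.55 × 7 = 222.85 → 223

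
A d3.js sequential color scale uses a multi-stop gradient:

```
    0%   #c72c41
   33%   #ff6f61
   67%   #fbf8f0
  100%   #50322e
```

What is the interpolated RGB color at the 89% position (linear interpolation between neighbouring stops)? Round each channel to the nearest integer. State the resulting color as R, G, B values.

89% lies between the 67% and 100% stops, so the local fraction is t = (89 − 67)/(100 − 67) = 22/33 ≈ 0.6667.
#fbf8f0 → (251, 248, 240); #50322e → (80, 50, 46).
R = 251 + 0.6667 × (80 − 251) = 136.994 → 137
G = 248 + 0.6667 × (50 − 248) = 115.993 → 116
B = 240 + 0.6667 × (46 − 240) = 110.66 → 111

(137, 116, 111)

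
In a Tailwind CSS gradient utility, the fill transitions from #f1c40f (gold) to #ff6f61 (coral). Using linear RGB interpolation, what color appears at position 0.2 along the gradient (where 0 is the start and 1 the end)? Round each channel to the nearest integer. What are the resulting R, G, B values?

(244, 179, 31)

#f1c40f → (241, 196, 15); #ff6f61 → (255, 111, 97).
R = 241 + 0.2 × (255 − 241) = 241 + 0.2 × 14 = 243.8 → 244
G = 196 + 0.2 × (111 − 196) = 196 + 0.2 × -85 = 179 → 179
B = 15 + 0.2 × (97 − 15) = 15 + 0.2 × 82 = 31.4 → 31
So the blended color is (244, 179, 31), about #f4b31f.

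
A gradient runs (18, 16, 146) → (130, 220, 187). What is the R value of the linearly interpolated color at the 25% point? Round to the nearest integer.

R = 18 + 0.25 × (130 − 18) = 46 → 46

46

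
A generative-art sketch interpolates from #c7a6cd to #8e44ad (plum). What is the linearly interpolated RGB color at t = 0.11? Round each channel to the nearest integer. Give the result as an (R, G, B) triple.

(193, 155, 201)

#c7a6cd → (199, 166, 205); #8e44ad → (142, 68, 173).
R = 199 + 0.11 × (142 − 199) = 199 + 0.11 × -57 = 192.73 → 193
G = 166 + 0.11 × (68 − 166) = 166 + 0.11 × -98 = 155.22 → 155
B = 205 + 0.11 × (173 − 205) = 205 + 0.11 × -32 = 201.48 → 201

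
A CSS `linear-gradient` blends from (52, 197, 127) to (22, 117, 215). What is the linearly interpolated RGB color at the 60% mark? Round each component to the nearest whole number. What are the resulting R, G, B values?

(34, 149, 180)

60% corresponds to t = 0.6.
R = 52 + 0.6 × (22 − 52) = 52 + 0.6 × -30 = 34 → 34
G = 197 + 0.6 × (117 − 197) = 197 + 0.6 × -80 = 149 → 149
B = 127 + 0.6 × (215 − 127) = 127 + 0.6 × 88 = 179.8 → 180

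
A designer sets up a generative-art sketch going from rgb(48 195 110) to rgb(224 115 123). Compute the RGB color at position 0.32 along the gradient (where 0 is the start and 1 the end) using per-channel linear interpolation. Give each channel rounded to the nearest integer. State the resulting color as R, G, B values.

R = 48 + 0.32 × (224 − 48) = 48 + 0.32 × 176 = 104.32 → 104
G = 195 + 0.32 × (115 − 195) = 195 + 0.32 × -80 = 169.4 → 169
B = 110 + 0.32 × (123 − 110) = 110 + 0.32 × 13 = 114.16 → 114
So the blended color is (104, 169, 114), about #68a972.

(104, 169, 114)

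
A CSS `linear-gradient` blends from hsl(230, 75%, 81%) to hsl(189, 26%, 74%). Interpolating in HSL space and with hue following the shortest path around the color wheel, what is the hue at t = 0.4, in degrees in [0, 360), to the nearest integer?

Hue arc: Δh = 189 − 230 = -41° (|Δh| ≤ 180, already the shorter path).
H = 230 + 0.4 × (-41) = 213.6 → 214°

214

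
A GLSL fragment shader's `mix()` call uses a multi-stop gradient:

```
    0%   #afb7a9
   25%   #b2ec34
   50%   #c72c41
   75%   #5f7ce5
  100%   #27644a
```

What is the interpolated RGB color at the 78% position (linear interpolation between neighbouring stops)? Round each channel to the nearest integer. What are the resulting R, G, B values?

(88, 121, 210)

78% lies between the 75% and 100% stops, so the local fraction is t = (78 − 75)/(100 − 75) = 3/25 ≈ 0.12.
#5f7ce5 → (95, 124, 229); #27644a → (39, 100, 74).
R = 95 + 0.12 × (39 − 95) = 88.28 → 88
G = 124 + 0.12 × (100 − 124) = 121.12 → 121
B = 229 + 0.12 × (74 − 229) = 210.4 → 210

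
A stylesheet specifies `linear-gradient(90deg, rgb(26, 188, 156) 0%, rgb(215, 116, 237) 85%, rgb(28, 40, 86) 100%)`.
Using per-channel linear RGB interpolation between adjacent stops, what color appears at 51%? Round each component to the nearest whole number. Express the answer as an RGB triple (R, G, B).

51% lies between the 0% and 85% stops, so the local fraction is t = (51 − 0)/(85 − 0) = 51/85 ≈ 0.6.
R = 26 + 0.6 × (215 − 26) = 139.4 → 139
G = 188 + 0.6 × (116 − 188) = 144.8 → 145
B = 156 + 0.6 × (237 − 156) = 204.6 → 205

(139, 145, 205)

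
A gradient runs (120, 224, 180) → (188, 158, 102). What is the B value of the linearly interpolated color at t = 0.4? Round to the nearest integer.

B = 180 + 0.4 × (102 − 180) = 148.8 → 149

149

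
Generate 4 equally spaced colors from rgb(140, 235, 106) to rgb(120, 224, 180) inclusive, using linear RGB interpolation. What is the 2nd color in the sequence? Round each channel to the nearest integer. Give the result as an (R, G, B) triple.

With 4 swatches and endpoints inclusive, swatch 2 sits at t = (2 − 1)/(4 − 1) = 1/3 ≈ 0.3333.
R = 140 + 0.3333 × (120 − 140) = 133.334 → 133
G = 235 + 0.3333 × (224 − 235) = 231.334 → 231
B = 106 + 0.3333 × (180 − 106) = 130.664 → 131

(133, 231, 131)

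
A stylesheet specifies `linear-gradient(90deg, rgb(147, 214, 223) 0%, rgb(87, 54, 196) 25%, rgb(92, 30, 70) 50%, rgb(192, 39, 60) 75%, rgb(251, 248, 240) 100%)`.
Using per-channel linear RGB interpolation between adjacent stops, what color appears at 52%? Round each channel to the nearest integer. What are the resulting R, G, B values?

52% lies between the 50% and 75% stops, so the local fraction is t = (52 − 50)/(75 − 50) = 2/25 ≈ 0.08.
R = 92 + 0.08 × (192 − 92) = 100 → 100
G = 30 + 0.08 × (39 − 30) = 30.72 → 31
B = 70 + 0.08 × (60 − 70) = 69.2 → 69

(100, 31, 69)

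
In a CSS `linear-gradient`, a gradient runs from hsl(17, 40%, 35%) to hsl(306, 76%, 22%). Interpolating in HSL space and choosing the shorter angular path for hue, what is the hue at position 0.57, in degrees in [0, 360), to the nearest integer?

337

Hue: 306 − 17 = 289°, but |289| > 180 so the shorter arc goes the other way: Δh = 289 − 360 = -71°.
H = 17 + 0.57 × (-71) = -23.47 → -23 → -23 mod 360 = 337°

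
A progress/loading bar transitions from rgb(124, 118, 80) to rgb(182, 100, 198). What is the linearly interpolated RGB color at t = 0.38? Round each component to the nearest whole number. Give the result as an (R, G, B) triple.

R = 124 + 0.38 × (182 − 124) = 124 + 0.38 × 58 = 146.04 → 146
G = 118 + 0.38 × (100 − 118) = 118 + 0.38 × -18 = 111.16 → 111
B = 80 + 0.38 × (198 − 80) = 80 + 0.38 × 118 = 124.84 → 125
So the blended color is (146, 111, 125), about #926f7d.

(146, 111, 125)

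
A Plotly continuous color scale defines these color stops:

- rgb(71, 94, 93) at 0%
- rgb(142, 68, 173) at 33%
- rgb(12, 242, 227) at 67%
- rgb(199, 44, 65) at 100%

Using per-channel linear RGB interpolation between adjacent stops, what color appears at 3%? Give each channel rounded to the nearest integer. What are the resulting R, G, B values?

3% lies between the 0% and 33% stops, so the local fraction is t = (3 − 0)/(33 − 0) = 3/33 ≈ 0.0909.
R = 71 + 0.0909 × (142 − 71) = 77.454 → 77
G = 94 + 0.0909 × (68 − 94) = 91.637 → 92
B = 93 + 0.0909 × (173 − 93) = 100.272 → 100

(77, 92, 100)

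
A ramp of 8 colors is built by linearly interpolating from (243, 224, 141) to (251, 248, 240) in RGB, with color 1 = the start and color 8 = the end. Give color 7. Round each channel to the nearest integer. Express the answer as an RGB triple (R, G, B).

(250, 245, 226)

With 8 swatches and endpoints inclusive, swatch 7 sits at t = (7 − 1)/(8 − 1) = 6/7 ≈ 0.8571.
R = 243 + 0.8571 × (251 − 243) = 249.857 → 250
G = 224 + 0.8571 × (248 − 224) = 244.57 → 245
B = 141 + 0.8571 × (240 − 141) = 225.853 → 226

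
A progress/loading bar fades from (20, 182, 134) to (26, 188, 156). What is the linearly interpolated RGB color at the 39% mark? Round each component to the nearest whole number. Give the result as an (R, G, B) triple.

(22, 184, 143)

39% corresponds to t = 0.39.
R = 20 + 0.39 × (26 − 20) = 20 + 0.39 × 6 = 22.34 → 22
G = 182 + 0.39 × (188 − 182) = 182 + 0.39 × 6 = 184.34 → 184
B = 134 + 0.39 × (156 − 134) = 134 + 0.39 × 22 = 142.58 → 143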